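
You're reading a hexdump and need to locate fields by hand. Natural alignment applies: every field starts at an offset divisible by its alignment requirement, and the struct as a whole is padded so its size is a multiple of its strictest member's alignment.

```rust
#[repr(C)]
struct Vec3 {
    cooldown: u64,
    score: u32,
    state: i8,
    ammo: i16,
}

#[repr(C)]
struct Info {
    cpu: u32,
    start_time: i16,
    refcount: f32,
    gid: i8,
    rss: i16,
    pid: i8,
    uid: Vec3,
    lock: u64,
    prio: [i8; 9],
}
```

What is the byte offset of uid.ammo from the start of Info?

38

Vec3: @0: cooldown [8B, align 8] → 8; @8: score [4B, align 4] → 12; @12: state [1B, align 1] → 13; +1 pad (align 2); @14: ammo [2B, align 2] → 16; size 16, align 8
@0: cpu [4B, align 4] → 4
@4: start_time [2B, align 2] → 6
+2 pad (align 4)
@8: refcount [4B, align 4] → 12
@12: gid [1B, align 1] → 13
+1 pad (align 2)
@14: rss [2B, align 2] → 16
@16: pid [1B, align 1] → 17
+7 pad (align 8)
@24: uid [16B, align 8] → 40
within Vec3: ammo at 14
24 + 14 = 38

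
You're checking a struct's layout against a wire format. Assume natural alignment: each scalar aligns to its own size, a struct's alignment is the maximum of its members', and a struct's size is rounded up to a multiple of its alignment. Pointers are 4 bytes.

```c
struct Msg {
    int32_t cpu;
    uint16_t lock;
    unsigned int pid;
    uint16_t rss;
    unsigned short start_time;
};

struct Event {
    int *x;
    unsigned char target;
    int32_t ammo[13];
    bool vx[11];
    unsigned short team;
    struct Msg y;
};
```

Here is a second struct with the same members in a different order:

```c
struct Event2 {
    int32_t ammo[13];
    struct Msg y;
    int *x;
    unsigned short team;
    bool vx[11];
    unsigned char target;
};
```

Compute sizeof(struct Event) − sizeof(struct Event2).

4

Msg: @0: cpu [4B, align 4] → 4; @4: lock [2B, align 2] → 6; +2 pad (align 4); @8: pid [4B, align 4] → 12; @12: rss [2B, align 2] → 14; @14: start_time [2B, align 2] → 16; size 16, align 4
@0: x [4B, align 4] → 4
@4: target [1B, align 1] → 5
+3 pad (align 4)
@8: ammo [52B, align 4] → 60
@60: vx [11B, align 1] → 71
+1 pad (align 2)
@72: team [2B, align 2] → 74
+2 pad (align 4)
@76: y [16B, align 4] → 92
size 92, align 4
— Event2 —
@0: ammo [52B, align 4] → 52
@52: y [16B, align 4] → 68
@68: x [4B, align 4] → 72
@72: team [2B, align 2] → 74
@74: vx [11B, align 1] → 85
@85: target [1B, align 1] → 86
+2 tail pad (align 4)
size 88, align 4
92 − 88 = 4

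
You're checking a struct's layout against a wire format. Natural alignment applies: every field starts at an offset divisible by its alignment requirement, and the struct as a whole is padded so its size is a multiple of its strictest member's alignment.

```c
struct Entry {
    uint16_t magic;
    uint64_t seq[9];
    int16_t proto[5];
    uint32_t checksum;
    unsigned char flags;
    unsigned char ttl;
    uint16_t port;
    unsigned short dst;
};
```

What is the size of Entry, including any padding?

104 bytes

@0: magic [2B, align 2] → 2
+6 pad (align 8)
@8: seq [72B, align 8] → 80
@80: proto [10B, align 2] → 90
+2 pad (align 4)
@92: checksum [4B, align 4] → 96
@96: flags [1B, align 1] → 97
@97: ttl [1B, align 1] → 98
@98: port [2B, align 2] → 100
@100: dst [2B, align 2] → 102
+2 tail pad (align 8)
size 104, align 8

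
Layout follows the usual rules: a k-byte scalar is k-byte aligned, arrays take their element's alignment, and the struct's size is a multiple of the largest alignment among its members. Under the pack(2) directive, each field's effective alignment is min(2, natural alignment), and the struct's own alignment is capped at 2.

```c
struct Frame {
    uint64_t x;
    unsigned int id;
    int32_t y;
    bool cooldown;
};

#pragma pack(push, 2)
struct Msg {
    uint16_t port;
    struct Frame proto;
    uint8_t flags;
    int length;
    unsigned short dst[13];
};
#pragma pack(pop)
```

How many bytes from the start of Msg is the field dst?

32

Frame: @0: x [8B, align 8] → 8; @8: id [4B, align 4] → 12; @12: y [4B, align 4] → 16; @16: cooldown [1B, align 1] → 17; +7 tail pad (align 8); size 24, align 8
@0: port [2B, align 2] → 2
@2: proto [24B, align 2] → 26
@26: flags [1B, align 1] → 27
+1 pad (align 2)
@28: length [4B, align 2] → 32
@32: dst [26B, align 2] → 58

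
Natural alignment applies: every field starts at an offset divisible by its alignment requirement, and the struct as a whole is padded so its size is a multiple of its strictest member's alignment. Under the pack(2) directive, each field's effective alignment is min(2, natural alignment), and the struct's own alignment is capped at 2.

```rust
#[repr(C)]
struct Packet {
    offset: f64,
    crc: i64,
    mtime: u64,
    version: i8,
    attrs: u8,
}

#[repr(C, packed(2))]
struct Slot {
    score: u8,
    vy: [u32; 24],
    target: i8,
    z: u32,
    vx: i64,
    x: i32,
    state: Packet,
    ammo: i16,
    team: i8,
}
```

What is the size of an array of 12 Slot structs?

1824

Packet: offset at 0 (size 8, align 8) → ends 8; crc at 8 (size 8, align 8) → ends 16; mtime at 16 (size 8, align 8) → ends 24; version at 24 (size 1, align 1) → ends 25; attrs at 25 (size 1, align 1) → ends 26; tail pad 6 to reach multiple of 8; total 32 bytes, alignment 8
score at 0 (size 1, align 1) → ends 1
pad 1 to align 2 for vy
vy at 2 (size 96, align 2) → ends 98
target at 98 (size 1, align 1) → ends 99
pad 1 to align 2 for z
z at 100 (size 4, align 2) → ends 104
vx at 104 (size 8, align 2) → ends 112
x at 112 (size 4, align 2) → ends 116
state at 116 (size 32, align 2) → ends 148
ammo at 148 (size 2, align 2) → ends 150
team at 150 (size 1, align 1) → ends 151
tail pad 1 to reach multiple of 2
total 152 bytes, alignment 2
array of 12: 12 × 152 = 1824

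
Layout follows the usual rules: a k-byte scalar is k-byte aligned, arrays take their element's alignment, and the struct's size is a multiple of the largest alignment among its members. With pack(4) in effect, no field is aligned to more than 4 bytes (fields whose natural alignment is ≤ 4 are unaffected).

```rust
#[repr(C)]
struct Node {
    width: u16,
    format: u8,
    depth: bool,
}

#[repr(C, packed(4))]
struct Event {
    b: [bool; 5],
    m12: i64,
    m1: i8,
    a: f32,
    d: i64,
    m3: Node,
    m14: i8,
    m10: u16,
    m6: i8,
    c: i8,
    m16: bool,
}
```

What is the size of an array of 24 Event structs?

Node: 0..2  width  (2B, 2-aligned); 2..3  format  (1B, 1-aligned); 3..4  depth  (1B, 1-aligned); sizeof = 4, alignof = 2
0..5  b  (5B, 1-aligned)
5..8  -- padding (3B)
8..16  m12  (8B, 4-aligned)
16..17  m1  (1B, 1-aligned)
17..20  -- padding (3B)
20..24  a  (4B, 4-aligned)
24..32  d  (8B, 4-aligned)
32..36  m3  (4B, 2-aligned)
36..37  m14  (1B, 1-aligned)
37..38  -- padding (1B)
38..40  m10  (2B, 2-aligned)
40..41  m6  (1B, 1-aligned)
41..42  c  (1B, 1-aligned)
42..43  m16  (1B, 1-aligned)
43..44  -- tail padding (1B)
sizeof = 44, alignof = 4
array of 24: 24 × 44 = 1056

1056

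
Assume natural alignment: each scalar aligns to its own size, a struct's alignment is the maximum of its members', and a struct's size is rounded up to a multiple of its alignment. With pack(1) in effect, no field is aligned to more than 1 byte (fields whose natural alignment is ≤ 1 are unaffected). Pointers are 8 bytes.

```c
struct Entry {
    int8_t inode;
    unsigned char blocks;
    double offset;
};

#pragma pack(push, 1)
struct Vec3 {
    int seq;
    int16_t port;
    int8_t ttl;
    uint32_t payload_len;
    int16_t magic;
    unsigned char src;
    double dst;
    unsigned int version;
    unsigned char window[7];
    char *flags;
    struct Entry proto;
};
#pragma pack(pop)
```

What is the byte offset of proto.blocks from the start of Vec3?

Entry: @0: inode [1B, align 1] → 1; @1: blocks [1B, align 1] → 2; +6 pad (align 8); @8: offset [8B, align 8] → 16; size 16, align 8
@0: seq [4B, align 1] → 4
@4: port [2B, align 1] → 6
@6: ttl [1B, align 1] → 7
@7: payload_len [4B, align 1] → 11
@11: magic [2B, align 1] → 13
@13: src [1B, align 1] → 14
@14: dst [8B, align 1] → 22
@22: version [4B, align 1] → 26
@26: window [7B, align 1] → 33
@33: flags [8B, align 1] → 41
@41: proto [16B, align 1] → 57
within Entry: blocks at 1
41 + 1 = 42

42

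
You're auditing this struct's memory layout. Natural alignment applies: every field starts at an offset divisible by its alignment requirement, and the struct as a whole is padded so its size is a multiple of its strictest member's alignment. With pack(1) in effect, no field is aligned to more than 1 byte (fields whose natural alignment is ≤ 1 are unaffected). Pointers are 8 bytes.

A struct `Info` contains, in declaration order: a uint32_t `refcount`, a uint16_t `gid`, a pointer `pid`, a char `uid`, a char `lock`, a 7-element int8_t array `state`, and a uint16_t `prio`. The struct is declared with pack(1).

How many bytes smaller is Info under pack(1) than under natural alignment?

natural layout:
  refcount at 0 (size 4, align 4) → ends 4
  gid at 4 (size 2, align 2) → ends 6
  pad 2 to align 8 for pid
  pid at 8 (size 8, align 8) → ends 16
  uid at 16 (size 1, align 1) → ends 17
  lock at 17 (size 1, align 1) → ends 18
  state at 18 (size 7, align 1) → ends 25
  pad 1 to align 2 for prio
  prio at 26 (size 2, align 2) → ends 28
  tail pad 4 to reach multiple of 8
  total 32 bytes, alignment 8
packed(1) layout:
  refcount at 0 (size 4, align 1) → ends 4
  gid at 4 (size 2, align 1) → ends 6
  pid at 6 (size 8, align 1) → ends 14
  uid at 14 (size 1, align 1) → ends 15
  lock at 15 (size 1, align 1) → ends 16
  state at 16 (size 7, align 1) → ends 23
  prio at 23 (size 2, align 1) → ends 25
  total 25 bytes, alignment 1
32 − 25 = 7

7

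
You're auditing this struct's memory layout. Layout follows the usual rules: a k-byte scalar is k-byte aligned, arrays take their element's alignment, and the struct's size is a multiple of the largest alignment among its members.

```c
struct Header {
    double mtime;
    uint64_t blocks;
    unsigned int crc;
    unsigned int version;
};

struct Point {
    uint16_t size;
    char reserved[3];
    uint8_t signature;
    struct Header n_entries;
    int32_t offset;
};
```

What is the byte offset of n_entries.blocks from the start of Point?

Header: 0..8  mtime  (8B, 8-aligned); 8..16  blocks  (8B, 8-aligned); 16..20  crc  (4B, 4-aligned); 20..24  version  (4B, 4-aligned); sizeof = 24, alignof = 8
0..2  size  (2B, 2-aligned)
2..5  reserved  (3B, 1-aligned)
5..6  signature  (1B, 1-aligned)
6..8  -- padding (2B)
8..32  n_entries  (24B, 8-aligned)
within Header: blocks at 8
8 + 8 = 16

16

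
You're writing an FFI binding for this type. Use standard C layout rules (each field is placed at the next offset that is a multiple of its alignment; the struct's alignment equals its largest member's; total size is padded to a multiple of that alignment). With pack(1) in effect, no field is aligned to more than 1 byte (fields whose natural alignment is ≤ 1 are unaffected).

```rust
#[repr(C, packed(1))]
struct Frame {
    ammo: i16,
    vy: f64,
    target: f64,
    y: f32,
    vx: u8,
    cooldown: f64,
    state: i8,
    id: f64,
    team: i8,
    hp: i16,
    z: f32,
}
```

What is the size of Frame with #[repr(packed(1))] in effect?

47

0..2  ammo  (2B, 1-aligned)
2..10  vy  (8B, 1-aligned)
10..18  target  (8B, 1-aligned)
18..22  y  (4B, 1-aligned)
22..23  vx  (1B, 1-aligned)
23..31  cooldown  (8B, 1-aligned)
31..32  state  (1B, 1-aligned)
32..40  id  (8B, 1-aligned)
40..41  team  (1B, 1-aligned)
41..43  hp  (2B, 1-aligned)
43..47  z  (4B, 1-aligned)
sizeof = 47, alignof = 1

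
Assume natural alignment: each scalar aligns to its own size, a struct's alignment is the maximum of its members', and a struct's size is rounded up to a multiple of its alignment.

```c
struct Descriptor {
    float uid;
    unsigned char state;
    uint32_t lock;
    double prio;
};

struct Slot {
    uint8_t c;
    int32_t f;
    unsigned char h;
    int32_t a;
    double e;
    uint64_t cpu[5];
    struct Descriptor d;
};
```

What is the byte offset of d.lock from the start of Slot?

Descriptor: uid at 0 (size 4, align 4) → ends 4; state at 4 (size 1, align 1) → ends 5; pad 3 to align 4 for lock; lock at 8 (size 4, align 4) → ends 12; pad 4 to align 8 for prio; prio at 16 (size 8, align 8) → ends 24; total 24 bytes, alignment 8
c at 0 (size 1, align 1) → ends 1
pad 3 to align 4 for f
f at 4 (size 4, align 4) → ends 8
h at 8 (size 1, align 1) → ends 9
pad 3 to align 4 for a
a at 12 (size 4, align 4) → ends 16
e at 16 (size 8, align 8) → ends 24
cpu at 24 (size 40, align 8) → ends 64
d at 64 (size 24, align 8) → ends 88
within Descriptor: lock at 8
64 + 8 = 72

72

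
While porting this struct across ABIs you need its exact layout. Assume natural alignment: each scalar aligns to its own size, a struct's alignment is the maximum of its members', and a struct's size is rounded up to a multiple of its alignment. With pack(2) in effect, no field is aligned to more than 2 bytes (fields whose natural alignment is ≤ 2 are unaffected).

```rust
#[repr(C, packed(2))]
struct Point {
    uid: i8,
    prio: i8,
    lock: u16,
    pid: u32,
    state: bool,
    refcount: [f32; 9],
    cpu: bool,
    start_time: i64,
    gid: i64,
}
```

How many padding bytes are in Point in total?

uid at 0 (size 1, align 1) → ends 1
prio at 1 (size 1, align 1) → ends 2
lock at 2 (size 2, align 2) → ends 4
pid at 4 (size 4, align 2) → ends 8
state at 8 (size 1, align 1) → ends 9
pad 1 to align 2 for refcount
refcount at 10 (size 36, align 2) → ends 46
cpu at 46 (size 1, align 1) → ends 47
pad 1 to align 2 for start_time
start_time at 48 (size 8, align 2) → ends 56
gid at 56 (size 8, align 2) → ends 64
total 64 bytes, alignment 2
data bytes 62, size 64 → padding 2

2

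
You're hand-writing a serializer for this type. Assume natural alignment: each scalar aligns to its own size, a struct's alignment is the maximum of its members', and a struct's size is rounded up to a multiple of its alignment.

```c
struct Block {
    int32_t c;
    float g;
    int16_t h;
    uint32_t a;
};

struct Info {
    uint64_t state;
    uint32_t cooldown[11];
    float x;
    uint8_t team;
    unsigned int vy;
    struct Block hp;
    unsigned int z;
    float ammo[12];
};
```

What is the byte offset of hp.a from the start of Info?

76

Block: 0..4  c  (4B, 4-aligned); 4..8  g  (4B, 4-aligned); 8..10  h  (2B, 2-aligned); 10..12  -- padding (2B); 12..16  a  (4B, 4-aligned); sizeof = 16, alignof = 4
0..8  state  (8B, 8-aligned)
8..52  cooldown  (44B, 4-aligned)
52..56  x  (4B, 4-aligned)
56..57  team  (1B, 1-aligned)
57..60  -- padding (3B)
60..64  vy  (4B, 4-aligned)
64..80  hp  (16B, 4-aligned)
within Block: a at 12
64 + 12 = 76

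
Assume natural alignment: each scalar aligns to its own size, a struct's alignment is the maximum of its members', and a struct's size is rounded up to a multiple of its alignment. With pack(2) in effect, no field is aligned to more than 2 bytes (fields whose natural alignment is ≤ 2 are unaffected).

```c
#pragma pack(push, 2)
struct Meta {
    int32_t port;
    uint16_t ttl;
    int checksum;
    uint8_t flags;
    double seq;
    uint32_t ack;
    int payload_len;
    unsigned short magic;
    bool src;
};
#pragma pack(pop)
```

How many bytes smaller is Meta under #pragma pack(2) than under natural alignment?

natural layout:
  0..4  port  (4B, 4-aligned)
  4..6  ttl  (2B, 2-aligned)
  6..8  -- padding (2B)
  8..12  checksum  (4B, 4-aligned)
  12..13  flags  (1B, 1-aligned)
  13..16  -- padding (3B)
  16..24  seq  (8B, 8-aligned)
  24..28  ack  (4B, 4-aligned)
  28..32  payload_len  (4B, 4-aligned)
  32..34  magic  (2B, 2-aligned)
  34..35  src  (1B, 1-aligned)
  35..40  -- tail padding (5B)
  sizeof = 40, alignof = 8
packed(2) layout:
  0..4  port  (4B, 2-aligned)
  4..6  ttl  (2B, 2-aligned)
  6..10  checksum  (4B, 2-aligned)
  10..11  flags  (1B, 1-aligned)
  11..12  -- padding (1B)
  12..20  seq  (8B, 2-aligned)
  20..24  ack  (4B, 2-aligned)
  24..28  payload_len  (4B, 2-aligned)
  28..30  magic  (2B, 2-aligned)
  30..31  src  (1B, 1-aligned)
  31..32  -- tail padding (1B)
  sizeof = 32, alignof = 2
40 − 32 = 8

8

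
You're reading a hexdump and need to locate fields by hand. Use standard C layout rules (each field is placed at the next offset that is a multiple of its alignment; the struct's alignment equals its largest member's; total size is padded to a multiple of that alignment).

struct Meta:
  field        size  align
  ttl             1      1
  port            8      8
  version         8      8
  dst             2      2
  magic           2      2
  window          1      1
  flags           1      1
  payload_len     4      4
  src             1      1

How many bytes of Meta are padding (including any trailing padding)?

ttl at 0 (size 1, align 1) → ends 1
pad 7 to align 8 for port
port at 8 (size 8, align 8) → ends 16
version at 16 (size 8, align 8) → ends 24
dst at 24 (size 2, align 2) → ends 26
magic at 26 (size 2, align 2) → ends 28
window at 28 (size 1, align 1) → ends 29
flags at 29 (size 1, align 1) → ends 30
pad 2 to align 4 for payload_len
payload_len at 32 (size 4, align 4) → ends 36
src at 36 (size 1, align 1) → ends 37
tail pad 3 to reach multiple of 8
total 40 bytes, alignment 8
data bytes 28, size 40 → padding 12

12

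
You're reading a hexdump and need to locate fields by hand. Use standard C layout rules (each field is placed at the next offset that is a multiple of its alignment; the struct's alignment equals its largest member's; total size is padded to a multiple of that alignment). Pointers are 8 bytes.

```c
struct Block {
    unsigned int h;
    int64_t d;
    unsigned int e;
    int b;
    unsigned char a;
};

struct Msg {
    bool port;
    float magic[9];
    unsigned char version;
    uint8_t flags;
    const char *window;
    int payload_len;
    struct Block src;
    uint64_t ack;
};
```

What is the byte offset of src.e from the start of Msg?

80

Block: 0..4  h  (4B, 4-aligned); 4..8  -- padding (4B); 8..16  d  (8B, 8-aligned); 16..20  e  (4B, 4-aligned); 20..24  b  (4B, 4-aligned); 24..25  a  (1B, 1-aligned); 25..32  -- tail padding (7B); sizeof = 32, alignof = 8
0..1  port  (1B, 1-aligned)
1..4  -- padding (3B)
4..40  magic  (36B, 4-aligned)
40..41  version  (1B, 1-aligned)
41..42  flags  (1B, 1-aligned)
42..48  -- padding (6B)
48..56  window  (8B, 8-aligned)
56..60  payload_len  (4B, 4-aligned)
60..64  -- padding (4B)
64..96  src  (32B, 8-aligned)
within Block: e at 16
64 + 16 = 80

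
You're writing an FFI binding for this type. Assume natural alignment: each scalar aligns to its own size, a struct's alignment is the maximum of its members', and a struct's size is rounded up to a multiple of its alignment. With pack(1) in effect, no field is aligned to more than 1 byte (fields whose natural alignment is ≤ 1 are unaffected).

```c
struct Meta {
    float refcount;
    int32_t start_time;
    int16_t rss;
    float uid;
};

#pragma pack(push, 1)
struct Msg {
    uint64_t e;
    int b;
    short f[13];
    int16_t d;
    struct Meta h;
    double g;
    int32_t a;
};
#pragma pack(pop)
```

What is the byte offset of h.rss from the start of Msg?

48

Meta: refcount at 0 (size 4, align 4) → ends 4; start_time at 4 (size 4, align 4) → ends 8; rss at 8 (size 2, align 2) → ends 10; pad 2 to align 4 for uid; uid at 12 (size 4, align 4) → ends 16; total 16 bytes, alignment 4
e at 0 (size 8, align 1) → ends 8
b at 8 (size 4, align 1) → ends 12
f at 12 (size 26, align 1) → ends 38
d at 38 (size 2, align 1) → ends 40
h at 40 (size 16, align 1) → ends 56
within Meta: rss at 8
40 + 8 = 48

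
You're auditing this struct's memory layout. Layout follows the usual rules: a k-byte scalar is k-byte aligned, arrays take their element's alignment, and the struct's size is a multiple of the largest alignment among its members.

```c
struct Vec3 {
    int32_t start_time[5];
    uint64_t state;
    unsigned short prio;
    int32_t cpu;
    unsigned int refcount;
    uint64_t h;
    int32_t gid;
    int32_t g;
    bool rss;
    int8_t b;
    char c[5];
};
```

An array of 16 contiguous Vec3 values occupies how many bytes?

1152

@0: start_time [20B, align 4] → 20
+4 pad (align 8)
@24: state [8B, align 8] → 32
@32: prio [2B, align 2] → 34
+2 pad (align 4)
@36: cpu [4B, align 4] → 40
@40: refcount [4B, align 4] → 44
+4 pad (align 8)
@48: h [8B, align 8] → 56
@56: gid [4B, align 4] → 60
@60: g [4B, align 4] → 64
@64: rss [1B, align 1] → 65
@65: b [1B, align 1] → 66
@66: c [5B, align 1] → 71
+1 tail pad (align 8)
size 72, align 8
array of 16: 16 × 72 = 1152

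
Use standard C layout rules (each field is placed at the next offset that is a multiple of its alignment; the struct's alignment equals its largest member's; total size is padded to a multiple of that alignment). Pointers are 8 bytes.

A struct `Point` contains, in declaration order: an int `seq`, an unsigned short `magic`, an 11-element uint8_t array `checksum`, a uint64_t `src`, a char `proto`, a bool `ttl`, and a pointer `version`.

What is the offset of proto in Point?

0..4  seq  (4B, 4-aligned)
4..6  magic  (2B, 2-aligned)
6..17  checksum  (11B, 1-aligned)
17..24  -- padding (7B)
24..32  src  (8B, 8-aligned)
32..33  proto  (1B, 1-aligned)

32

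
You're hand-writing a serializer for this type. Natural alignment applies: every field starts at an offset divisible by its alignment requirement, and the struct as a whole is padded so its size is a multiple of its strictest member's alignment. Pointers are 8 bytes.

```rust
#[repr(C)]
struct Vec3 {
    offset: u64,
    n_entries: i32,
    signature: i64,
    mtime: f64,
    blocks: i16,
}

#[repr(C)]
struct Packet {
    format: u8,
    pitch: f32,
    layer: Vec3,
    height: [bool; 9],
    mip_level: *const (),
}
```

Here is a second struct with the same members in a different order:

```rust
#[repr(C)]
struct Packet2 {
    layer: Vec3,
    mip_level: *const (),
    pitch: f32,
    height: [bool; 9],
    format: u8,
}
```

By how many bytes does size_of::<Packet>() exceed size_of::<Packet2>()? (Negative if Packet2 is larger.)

Vec3: 0..8  offset  (8B, 8-aligned); 8..12  n_entries  (4B, 4-aligned); 12..16  -- padding (4B); 16..24  signature  (8B, 8-aligned); 24..32  mtime  (8B, 8-aligned); 32..34  blocks  (2B, 2-aligned); 34..40  -- tail padding (6B); sizeof = 40, alignof = 8
0..1  format  (1B, 1-aligned)
1..4  -- padding (3B)
4..8  pitch  (4B, 4-aligned)
8..48  layer  (40B, 8-aligned)
48..57  height  (9B, 1-aligned)
57..64  -- padding (7B)
64..72  mip_level  (8B, 8-aligned)
sizeof = 72, alignof = 8
— Packet2 —
0..40  layer  (40B, 8-aligned)
40..48  mip_level  (8B, 8-aligned)
48..52  pitch  (4B, 4-aligned)
52..61  height  (9B, 1-aligned)
61..62  format  (1B, 1-aligned)
62..64  -- tail padding (2B)
sizeof = 64, alignof = 8
72 − 64 = 8

8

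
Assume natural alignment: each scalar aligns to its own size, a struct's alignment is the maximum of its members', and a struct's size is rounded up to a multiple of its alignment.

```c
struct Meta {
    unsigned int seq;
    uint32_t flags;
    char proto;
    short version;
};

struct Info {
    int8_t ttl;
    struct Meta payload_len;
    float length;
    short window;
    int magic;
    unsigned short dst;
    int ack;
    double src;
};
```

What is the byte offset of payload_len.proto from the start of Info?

12

Meta: @0: seq [4B, align 4] → 4; @4: flags [4B, align 4] → 8; @8: proto [1B, align 1] → 9; +1 pad (align 2); @10: version [2B, align 2] → 12; size 12, align 4
@0: ttl [1B, align 1] → 1
+3 pad (align 4)
@4: payload_len [12B, align 4] → 16
within Meta: proto at 8
4 + 8 = 12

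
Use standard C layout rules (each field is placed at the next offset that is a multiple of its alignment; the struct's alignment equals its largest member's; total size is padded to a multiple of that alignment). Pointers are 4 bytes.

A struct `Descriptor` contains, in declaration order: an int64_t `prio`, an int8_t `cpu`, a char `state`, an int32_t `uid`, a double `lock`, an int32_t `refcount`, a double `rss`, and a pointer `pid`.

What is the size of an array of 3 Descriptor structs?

144

0..8  prio  (8B, 8-aligned)
8..9  cpu  (1B, 1-aligned)
9..10  state  (1B, 1-aligned)
10..12  -- padding (2B)
12..16  uid  (4B, 4-aligned)
16..24  lock  (8B, 8-aligned)
24..28  refcount  (4B, 4-aligned)
28..32  -- padding (4B)
32..40  rss  (8B, 8-aligned)
40..44  pid  (4B, 4-aligned)
44..48  -- tail padding (4B)
sizeof = 48, alignof = 8
array of 3: 3 × 48 = 144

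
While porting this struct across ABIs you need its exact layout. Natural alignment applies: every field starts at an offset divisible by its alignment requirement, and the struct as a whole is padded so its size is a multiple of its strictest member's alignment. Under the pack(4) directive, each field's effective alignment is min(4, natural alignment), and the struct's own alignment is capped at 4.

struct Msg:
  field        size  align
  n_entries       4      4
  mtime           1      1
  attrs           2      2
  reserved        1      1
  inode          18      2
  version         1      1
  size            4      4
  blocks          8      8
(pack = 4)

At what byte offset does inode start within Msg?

10

0..4  n_entries  (4B, 4-aligned)
4..5  mtime  (1B, 1-aligned)
5..6  -- padding (1B)
6..8  attrs  (2B, 2-aligned)
8..9  reserved  (1B, 1-aligned)
9..10  -- padding (1B)
10..28  inode  (18B, 2-aligned)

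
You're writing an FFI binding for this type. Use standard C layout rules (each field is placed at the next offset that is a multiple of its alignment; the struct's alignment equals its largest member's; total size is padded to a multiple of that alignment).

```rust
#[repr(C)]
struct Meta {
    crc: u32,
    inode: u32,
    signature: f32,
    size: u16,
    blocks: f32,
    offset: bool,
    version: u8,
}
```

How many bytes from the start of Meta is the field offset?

20

@0: crc [4B, align 4] → 4
@4: inode [4B, align 4] → 8
@8: signature [4B, align 4] → 12
@12: size [2B, align 2] → 14
+2 pad (align 4)
@16: blocks [4B, align 4] → 20
@20: offset [1B, align 1] → 21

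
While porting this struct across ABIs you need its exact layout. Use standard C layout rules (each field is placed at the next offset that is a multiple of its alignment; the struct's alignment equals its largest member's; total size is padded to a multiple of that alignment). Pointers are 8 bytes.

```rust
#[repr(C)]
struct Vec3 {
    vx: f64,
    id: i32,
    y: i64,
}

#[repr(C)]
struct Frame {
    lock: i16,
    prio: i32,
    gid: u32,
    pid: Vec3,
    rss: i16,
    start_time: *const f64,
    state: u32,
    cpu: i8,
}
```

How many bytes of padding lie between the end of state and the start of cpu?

Vec3: @0: vx [8B, align 8] → 8; @8: id [4B, align 4] → 12; +4 pad (align 8); @16: y [8B, align 8] → 24; size 24, align 8
@0: lock [2B, align 2] → 2
+2 pad (align 4)
@4: prio [4B, align 4] → 8
@8: gid [4B, align 4] → 12
+4 pad (align 8)
@16: pid [24B, align 8] → 40
@40: rss [2B, align 2] → 42
+6 pad (align 8)
@48: start_time [8B, align 8] → 56
@56: state [4B, align 4] → 60
@60: cpu [1B, align 1] → 61

0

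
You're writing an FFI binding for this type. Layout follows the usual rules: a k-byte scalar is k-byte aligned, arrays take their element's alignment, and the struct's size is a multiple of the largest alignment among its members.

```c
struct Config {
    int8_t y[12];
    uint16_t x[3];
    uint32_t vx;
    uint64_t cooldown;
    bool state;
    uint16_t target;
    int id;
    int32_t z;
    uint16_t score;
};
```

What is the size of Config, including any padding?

0..12  y  (12B, 1-aligned)
12..18  x  (6B, 2-aligned)
18..20  -- padding (2B)
20..24  vx  (4B, 4-aligned)
24..32  cooldown  (8B, 8-aligned)
32..33  state  (1B, 1-aligned)
33..34  -- padding (1B)
34..36  target  (2B, 2-aligned)
36..40  id  (4B, 4-aligned)
40..44  z  (4B, 4-aligned)
44..46  score  (2B, 2-aligned)
46..48  -- tail padding (2B)
sizeof = 48, alignof = 8

48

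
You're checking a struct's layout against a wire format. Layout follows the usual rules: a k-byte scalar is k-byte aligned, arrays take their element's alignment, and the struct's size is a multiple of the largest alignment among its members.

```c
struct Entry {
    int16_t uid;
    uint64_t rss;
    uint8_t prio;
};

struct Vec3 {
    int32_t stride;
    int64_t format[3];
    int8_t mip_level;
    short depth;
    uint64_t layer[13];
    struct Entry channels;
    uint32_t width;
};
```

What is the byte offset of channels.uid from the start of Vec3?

Entry: uid at 0 (size 2, align 2) → ends 2; pad 6 to align 8 for rss; rss at 8 (size 8, align 8) → ends 16; prio at 16 (size 1, align 1) → ends 17; tail pad 7 to reach multiple of 8; total 24 bytes, alignment 8
stride at 0 (size 4, align 4) → ends 4
pad 4 to align 8 for format
format at 8 (size 24, align 8) → ends 32
mip_level at 32 (size 1, align 1) → ends 33
pad 1 to align 2 for depth
depth at 34 (size 2, align 2) → ends 36
pad 4 to align 8 for layer
layer at 40 (size 104, align 8) → ends 144
channels at 144 (size 24, align 8) → ends 168
within Entry: uid at 0
144 + 0 = 144

144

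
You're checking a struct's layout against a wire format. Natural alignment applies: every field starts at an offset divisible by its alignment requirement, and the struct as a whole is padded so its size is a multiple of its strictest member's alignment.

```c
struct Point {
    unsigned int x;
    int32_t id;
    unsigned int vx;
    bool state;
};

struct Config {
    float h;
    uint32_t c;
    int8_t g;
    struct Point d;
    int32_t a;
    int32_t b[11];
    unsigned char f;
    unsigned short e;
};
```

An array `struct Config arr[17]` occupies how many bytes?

Point: x at 0 (size 4, align 4) → ends 4; id at 4 (size 4, align 4) → ends 8; vx at 8 (size 4, align 4) → ends 12; state at 12 (size 1, align 1) → ends 13; tail pad 3 to reach multiple of 4; total 16 bytes, alignment 4
h at 0 (size 4, align 4) → ends 4
c at 4 (size 4, align 4) → ends 8
g at 8 (size 1, align 1) → ends 9
pad 3 to align 4 for d
d at 12 (size 16, align 4) → ends 28
a at 28 (size 4, align 4) → ends 32
b at 32 (size 44, align 4) → ends 76
f at 76 (size 1, align 1) → ends 77
pad 1 to align 2 for e
e at 78 (size 2, align 2) → ends 80
total 80 bytes, alignment 4
array of 17: 17 × 80 = 1360

1360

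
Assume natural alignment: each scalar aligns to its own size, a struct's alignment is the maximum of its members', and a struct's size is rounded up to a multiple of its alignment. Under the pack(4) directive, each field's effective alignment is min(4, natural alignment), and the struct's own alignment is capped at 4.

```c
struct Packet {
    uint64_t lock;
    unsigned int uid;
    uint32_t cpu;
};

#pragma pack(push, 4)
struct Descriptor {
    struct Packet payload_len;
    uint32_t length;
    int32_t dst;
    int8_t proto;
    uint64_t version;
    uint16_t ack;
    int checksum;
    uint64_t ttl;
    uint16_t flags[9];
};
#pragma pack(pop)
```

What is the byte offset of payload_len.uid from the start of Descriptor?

Packet: @0: lock [8B, align 8] → 8; @8: uid [4B, align 4] → 12; @12: cpu [4B, align 4] → 16; size 16, align 8
@0: payload_len [16B, align 4] → 16
within Packet: uid at 8
0 + 8 = 8

8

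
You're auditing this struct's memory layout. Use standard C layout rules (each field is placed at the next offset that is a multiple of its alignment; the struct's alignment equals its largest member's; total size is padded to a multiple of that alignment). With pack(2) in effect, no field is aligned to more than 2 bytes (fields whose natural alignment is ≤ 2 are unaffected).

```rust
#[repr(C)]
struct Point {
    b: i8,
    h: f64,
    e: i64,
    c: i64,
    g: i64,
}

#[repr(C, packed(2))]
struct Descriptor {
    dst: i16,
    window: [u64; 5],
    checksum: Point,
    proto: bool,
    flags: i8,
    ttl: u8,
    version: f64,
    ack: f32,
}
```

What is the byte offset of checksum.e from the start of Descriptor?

58

Point: 0..1  b  (1B, 1-aligned); 1..8  -- padding (7B); 8..16  h  (8B, 8-aligned); 16..24  e  (8B, 8-aligned); 24..32  c  (8B, 8-aligned); 32..40  g  (8B, 8-aligned); sizeof = 40, alignof = 8
0..2  dst  (2B, 2-aligned)
2..42  window  (40B, 2-aligned)
42..82  checksum  (40B, 2-aligned)
within Point: e at 16
42 + 16 = 58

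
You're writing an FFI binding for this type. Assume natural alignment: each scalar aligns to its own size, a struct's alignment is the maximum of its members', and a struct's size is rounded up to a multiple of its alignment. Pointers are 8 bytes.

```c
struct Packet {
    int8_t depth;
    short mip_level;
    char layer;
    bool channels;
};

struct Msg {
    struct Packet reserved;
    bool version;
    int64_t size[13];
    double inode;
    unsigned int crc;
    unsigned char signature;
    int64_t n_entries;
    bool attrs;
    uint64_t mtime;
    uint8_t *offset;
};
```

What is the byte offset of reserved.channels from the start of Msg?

Packet: @0: depth [1B, align 1] → 1; +1 pad (align 2); @2: mip_level [2B, align 2] → 4; @4: layer [1B, align 1] → 5; @5: channels [1B, align 1] → 6; size 6, align 2
@0: reserved [6B, align 2] → 6
within Packet: channels at 5
0 + 5 = 5

5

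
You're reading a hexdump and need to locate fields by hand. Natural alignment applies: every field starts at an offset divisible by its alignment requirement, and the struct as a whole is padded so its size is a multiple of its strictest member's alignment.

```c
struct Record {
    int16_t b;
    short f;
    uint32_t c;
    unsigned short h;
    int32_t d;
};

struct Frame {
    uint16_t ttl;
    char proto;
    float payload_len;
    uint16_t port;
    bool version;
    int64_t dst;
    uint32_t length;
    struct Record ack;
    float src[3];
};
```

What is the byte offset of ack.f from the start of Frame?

Record: @0: b [2B, align 2] → 2; @2: f [2B, align 2] → 4; @4: c [4B, align 4] → 8; @8: h [2B, align 2] → 10; +2 pad (align 4); @12: d [4B, align 4] → 16; size 16, align 4
@0: ttl [2B, align 2] → 2
@2: proto [1B, align 1] → 3
+1 pad (align 4)
@4: payload_len [4B, align 4] → 8
@8: port [2B, align 2] → 10
@10: version [1B, align 1] → 11
+5 pad (align 8)
@16: dst [8B, align 8] → 24
@24: length [4B, align 4] → 28
@28: ack [16B, align 4] → 44
within Record: f at 2
28 + 2 = 30

30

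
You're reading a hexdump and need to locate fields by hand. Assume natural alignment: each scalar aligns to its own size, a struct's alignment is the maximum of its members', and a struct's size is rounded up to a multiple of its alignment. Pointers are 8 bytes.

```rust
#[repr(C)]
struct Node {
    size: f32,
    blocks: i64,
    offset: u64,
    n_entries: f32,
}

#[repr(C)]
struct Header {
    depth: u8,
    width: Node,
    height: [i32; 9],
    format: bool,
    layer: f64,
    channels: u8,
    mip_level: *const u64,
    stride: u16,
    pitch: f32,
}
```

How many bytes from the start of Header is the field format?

Node: @0: size [4B, align 4] → 4; +4 pad (align 8); @8: blocks [8B, align 8] → 16; @16: offset [8B, align 8] → 24; @24: n_entries [4B, align 4] → 28; +4 tail pad (align 8); size 32, align 8
@0: depth [1B, align 1] → 1
+7 pad (align 8)
@8: width [32B, align 8] → 40
@40: height [36B, align 4] → 76
@76: format [1B, align 1] → 77

76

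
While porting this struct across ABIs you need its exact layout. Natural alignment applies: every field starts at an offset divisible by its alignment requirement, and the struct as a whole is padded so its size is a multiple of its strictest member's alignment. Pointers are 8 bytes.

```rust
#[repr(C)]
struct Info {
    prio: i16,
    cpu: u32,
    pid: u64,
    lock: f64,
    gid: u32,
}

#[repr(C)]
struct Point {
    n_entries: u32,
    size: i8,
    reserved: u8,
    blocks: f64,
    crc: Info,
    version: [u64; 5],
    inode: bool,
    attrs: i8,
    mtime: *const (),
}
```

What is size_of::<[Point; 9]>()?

Info: 0..2  prio  (2B, 2-aligned); 2..4  -- padding (2B); 4..8  cpu  (4B, 4-aligned); 8..16  pid  (8B, 8-aligned); 16..24  lock  (8B, 8-aligned); 24..28  gid  (4B, 4-aligned); 28..32  -- tail padding (4B); sizeof = 32, alignof = 8
0..4  n_entries  (4B, 4-aligned)
4..5  size  (1B, 1-aligned)
5..6  reserved  (1B, 1-aligned)
6..8  -- padding (2B)
8..16  blocks  (8B, 8-aligned)
16..48  crc  (32B, 8-aligned)
48..88  version  (40B, 8-aligned)
88..89  inode  (1B, 1-aligned)
89..90  attrs  (1B, 1-aligned)
90..96  -- padding (6B)
96..104  mtime  (8B, 8-aligned)
sizeof = 104, alignof = 8
array of 9: 9 × 104 = 936

936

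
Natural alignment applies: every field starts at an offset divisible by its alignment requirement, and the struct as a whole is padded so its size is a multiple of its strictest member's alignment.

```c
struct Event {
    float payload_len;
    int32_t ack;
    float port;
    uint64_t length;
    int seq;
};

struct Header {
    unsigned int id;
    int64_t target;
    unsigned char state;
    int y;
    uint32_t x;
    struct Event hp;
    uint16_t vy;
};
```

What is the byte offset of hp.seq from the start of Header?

Event: 0..4  payload_len  (4B, 4-aligned); 4..8  ack  (4B, 4-aligned); 8..12  port  (4B, 4-aligned); 12..16  -- padding (4B); 16..24  length  (8B, 8-aligned); 24..28  seq  (4B, 4-aligned); 28..32  -- tail padding (4B); sizeof = 32, alignof = 8
0..4  id  (4B, 4-aligned)
4..8  -- padding (4B)
8..16  target  (8B, 8-aligned)
16..17  state  (1B, 1-aligned)
17..20  -- padding (3B)
20..24  y  (4B, 4-aligned)
24..28  x  (4B, 4-aligned)
28..32  -- padding (4B)
32..64  hp  (32B, 8-aligned)
within Event: seq at 24
32 + 24 = 56

56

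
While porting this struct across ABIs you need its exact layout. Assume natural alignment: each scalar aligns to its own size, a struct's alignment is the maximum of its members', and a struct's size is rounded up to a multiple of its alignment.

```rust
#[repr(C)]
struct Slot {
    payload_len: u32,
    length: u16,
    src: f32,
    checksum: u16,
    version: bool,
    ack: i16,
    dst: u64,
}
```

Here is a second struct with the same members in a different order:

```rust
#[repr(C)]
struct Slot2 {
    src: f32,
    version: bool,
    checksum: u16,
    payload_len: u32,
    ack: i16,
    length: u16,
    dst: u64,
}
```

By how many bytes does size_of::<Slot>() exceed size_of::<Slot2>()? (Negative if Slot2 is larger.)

payload_len at 0 (size 4, align 4) → ends 4
length at 4 (size 2, align 2) → ends 6
pad 2 to align 4 for src
src at 8 (size 4, align 4) → ends 12
checksum at 12 (size 2, align 2) → ends 14
version at 14 (size 1, align 1) → ends 15
pad 1 to align 2 for ack
ack at 16 (size 2, align 2) → ends 18
pad 6 to align 8 for dst
dst at 24 (size 8, align 8) → ends 32
total 32 bytes, alignment 8
— Slot2 —
src at 0 (size 4, align 4) → ends 4
version at 4 (size 1, align 1) → ends 5
pad 1 to align 2 for checksum
checksum at 6 (size 2, align 2) → ends 8
payload_len at 8 (size 4, align 4) → ends 12
ack at 12 (size 2, align 2) → ends 14
length at 14 (size 2, align 2) → ends 16
dst at 16 (size 8, align 8) → ends 24
total 24 bytes, alignment 8
32 − 24 = 8

8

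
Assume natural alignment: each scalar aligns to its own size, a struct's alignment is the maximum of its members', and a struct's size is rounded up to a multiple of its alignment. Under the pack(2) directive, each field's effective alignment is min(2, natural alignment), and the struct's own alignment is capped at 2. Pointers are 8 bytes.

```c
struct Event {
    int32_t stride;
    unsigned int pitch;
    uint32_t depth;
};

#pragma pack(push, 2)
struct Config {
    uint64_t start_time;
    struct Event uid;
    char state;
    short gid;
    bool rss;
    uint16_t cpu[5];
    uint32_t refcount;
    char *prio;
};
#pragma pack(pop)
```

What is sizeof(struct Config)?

Event: @0: stride [4B, align 4] → 4; @4: pitch [4B, align 4] → 8; @8: depth [4B, align 4] → 12; size 12, align 4
@0: start_time [8B, align 2] → 8
@8: uid [12B, align 2] → 20
@20: state [1B, align 1] → 21
+1 pad (align 2)
@22: gid [2B, align 2] → 24
@24: rss [1B, align 1] → 25
+1 pad (align 2)
@26: cpu [10B, align 2] → 36
@36: refcount [4B, align 2] → 40
@40: prio [8B, align 2] → 48
size 48, align 2

48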